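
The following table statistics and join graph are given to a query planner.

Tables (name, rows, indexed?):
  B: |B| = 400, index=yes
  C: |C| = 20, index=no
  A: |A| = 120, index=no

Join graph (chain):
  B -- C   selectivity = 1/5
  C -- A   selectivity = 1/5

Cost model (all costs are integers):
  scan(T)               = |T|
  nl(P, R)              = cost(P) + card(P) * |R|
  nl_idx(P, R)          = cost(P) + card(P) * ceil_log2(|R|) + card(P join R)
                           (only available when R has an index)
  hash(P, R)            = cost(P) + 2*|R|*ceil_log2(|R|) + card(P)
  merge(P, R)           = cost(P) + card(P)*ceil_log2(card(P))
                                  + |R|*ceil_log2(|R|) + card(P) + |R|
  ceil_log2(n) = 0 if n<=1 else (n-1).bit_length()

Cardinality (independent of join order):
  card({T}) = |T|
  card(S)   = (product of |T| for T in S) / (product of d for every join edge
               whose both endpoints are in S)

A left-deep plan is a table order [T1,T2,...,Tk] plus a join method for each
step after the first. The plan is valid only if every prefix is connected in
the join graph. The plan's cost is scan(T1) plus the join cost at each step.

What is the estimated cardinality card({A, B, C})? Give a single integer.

38400

Tables in S: A(120), B(400), C(20)
Edges inside S: B-C(d=5), C-A(d=5)
numerator = 120 * 400 * 20 = 960000
denominator = 5 * 5 = 25
card(S) = 960000 / 25 = 38400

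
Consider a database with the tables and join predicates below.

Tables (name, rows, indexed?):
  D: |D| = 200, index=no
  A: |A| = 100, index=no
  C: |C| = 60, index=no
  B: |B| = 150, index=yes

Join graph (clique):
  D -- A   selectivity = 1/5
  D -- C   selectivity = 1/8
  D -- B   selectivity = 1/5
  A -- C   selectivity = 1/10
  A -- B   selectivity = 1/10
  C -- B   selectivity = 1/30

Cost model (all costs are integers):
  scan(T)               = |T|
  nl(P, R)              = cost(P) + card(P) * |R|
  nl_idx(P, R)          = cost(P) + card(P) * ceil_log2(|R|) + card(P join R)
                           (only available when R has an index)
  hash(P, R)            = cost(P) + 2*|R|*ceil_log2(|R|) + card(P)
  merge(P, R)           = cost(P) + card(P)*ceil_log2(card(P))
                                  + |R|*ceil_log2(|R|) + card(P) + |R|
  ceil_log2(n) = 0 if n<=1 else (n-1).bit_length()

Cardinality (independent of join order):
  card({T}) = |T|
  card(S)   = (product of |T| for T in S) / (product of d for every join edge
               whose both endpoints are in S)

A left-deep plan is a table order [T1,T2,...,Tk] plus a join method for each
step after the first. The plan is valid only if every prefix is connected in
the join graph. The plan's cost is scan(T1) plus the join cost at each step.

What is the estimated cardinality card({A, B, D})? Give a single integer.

12000

Tables in S: A(100), B(150), D(200)
Edges inside S: D-A(d=5), D-B(d=5), A-B(d=10)
numerator = 100 * 150 * 200 = 3000000
denominator = 5 * 5 * 10 = 250
card(S) = 3000000 / 250 = 12000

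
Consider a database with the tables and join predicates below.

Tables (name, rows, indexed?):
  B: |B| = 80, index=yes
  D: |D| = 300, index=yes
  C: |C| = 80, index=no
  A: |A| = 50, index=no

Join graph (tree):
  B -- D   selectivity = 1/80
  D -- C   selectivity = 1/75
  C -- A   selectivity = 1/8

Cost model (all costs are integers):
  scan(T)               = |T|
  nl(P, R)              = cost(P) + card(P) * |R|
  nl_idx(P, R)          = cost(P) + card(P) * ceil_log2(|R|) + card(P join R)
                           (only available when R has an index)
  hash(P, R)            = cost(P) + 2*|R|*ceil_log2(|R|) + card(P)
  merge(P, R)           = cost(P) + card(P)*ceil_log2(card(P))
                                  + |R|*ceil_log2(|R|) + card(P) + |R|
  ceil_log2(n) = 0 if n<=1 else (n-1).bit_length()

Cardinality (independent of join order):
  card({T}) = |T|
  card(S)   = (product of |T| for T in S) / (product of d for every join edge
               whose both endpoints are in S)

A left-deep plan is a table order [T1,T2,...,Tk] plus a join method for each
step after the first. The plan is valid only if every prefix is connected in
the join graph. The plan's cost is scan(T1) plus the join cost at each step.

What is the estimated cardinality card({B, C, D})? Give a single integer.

Tables in S: B(80), C(80), D(300)
Edges inside S: B-D(d=80), D-C(d=75)
numerator = 80 * 80 * 300 = 1920000
denominator = 80 * 75 = 6000
card(S) = 1920000 / 6000 = 320

320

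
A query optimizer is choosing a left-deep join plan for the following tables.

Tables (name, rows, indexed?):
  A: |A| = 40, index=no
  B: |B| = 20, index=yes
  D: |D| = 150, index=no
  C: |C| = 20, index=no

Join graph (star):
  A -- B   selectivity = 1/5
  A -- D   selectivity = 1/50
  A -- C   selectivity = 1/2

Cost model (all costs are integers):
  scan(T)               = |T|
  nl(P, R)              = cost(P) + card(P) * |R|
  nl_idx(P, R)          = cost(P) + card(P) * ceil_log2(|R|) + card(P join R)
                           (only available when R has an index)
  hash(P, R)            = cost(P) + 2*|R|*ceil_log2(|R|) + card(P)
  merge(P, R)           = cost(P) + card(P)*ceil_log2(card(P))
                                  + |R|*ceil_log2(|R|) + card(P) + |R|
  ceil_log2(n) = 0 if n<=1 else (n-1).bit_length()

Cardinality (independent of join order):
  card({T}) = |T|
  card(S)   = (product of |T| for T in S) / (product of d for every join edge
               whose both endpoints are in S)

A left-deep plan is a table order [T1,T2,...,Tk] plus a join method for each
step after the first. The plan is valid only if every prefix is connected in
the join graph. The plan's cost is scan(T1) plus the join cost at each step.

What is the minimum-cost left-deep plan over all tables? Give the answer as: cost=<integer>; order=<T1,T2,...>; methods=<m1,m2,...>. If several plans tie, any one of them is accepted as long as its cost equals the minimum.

cost=1780; order=D,A,B,C; methods=hash,hash,hash

Selinger DP (subsets sized 1..n):
  {A}: scan cost=40, card=40
  {B}: scan cost=20, card=20
  {D}: scan cost=150, card=150
  {C}: scan cost=20, card=20
  {AB}: card=160; try (B,hash)→280, (B,nl_idx)→400, (A,merge)→420, (B,merge)→440, (A,hash)→520, (A,nl)→820 …(+1); best=280 via (B,hash)
  {AD}: card=120; try (A,hash)→780, (D,merge)→1670, (A,merge)→1780, (D,hash)→2480, (D,nl)→6040, (A,nl)→6150; best=780 via (A,hash)
  {AC}: card=400; try (C,hash)→280, (A,merge)→420, (C,merge)→440, (A,hash)→520, (A,nl)→820, (C,nl)→840; best=280 via (C,hash)
  {ABD}: card=480; try (B,hash)→1100, (B,merge)→1860, (B,nl_idx)→1860, (D,hash)→2840, (D,merge)→3070, (B,nl)→3180 …(+1); best=1100 via (B,hash)
  {ABC}: card=1600; try (C,hash)→640, (B,hash)→880, (C,merge)→1840, (C,nl)→3480, (B,nl_idx)→3880, (B,merge)→4400 …(+1); best=640 via (C,hash)
  {ACD}: card=1200; try (C,hash)→1100, (C,merge)→1860, (D,hash)→3080, (C,nl)→3180, (D,merge)→5630, (D,nl)→60280; best=1100 via (C,hash)
  {ABCD}: card=4800; try (C,hash)→1780, (B,hash)→2500, (D,hash)→4640, (C,merge)→6020, (C,nl)→10700, (B,nl_idx)→11900 …(+4); best=1780 via (C,hash)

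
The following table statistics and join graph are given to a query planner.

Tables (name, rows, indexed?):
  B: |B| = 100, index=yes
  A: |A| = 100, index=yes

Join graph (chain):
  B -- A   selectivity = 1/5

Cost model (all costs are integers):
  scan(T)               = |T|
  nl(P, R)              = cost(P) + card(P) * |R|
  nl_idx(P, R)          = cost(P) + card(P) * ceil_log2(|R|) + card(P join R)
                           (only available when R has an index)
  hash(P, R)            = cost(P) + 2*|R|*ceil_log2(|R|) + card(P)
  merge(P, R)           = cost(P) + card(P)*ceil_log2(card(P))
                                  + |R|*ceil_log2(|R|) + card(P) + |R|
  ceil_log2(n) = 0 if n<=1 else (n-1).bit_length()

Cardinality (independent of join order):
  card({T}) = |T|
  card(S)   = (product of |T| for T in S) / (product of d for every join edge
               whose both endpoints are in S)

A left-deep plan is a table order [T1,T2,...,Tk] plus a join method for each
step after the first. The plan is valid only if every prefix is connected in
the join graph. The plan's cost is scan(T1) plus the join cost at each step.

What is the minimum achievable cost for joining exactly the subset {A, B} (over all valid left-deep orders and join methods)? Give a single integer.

Selinger DP over subsets of {A,B}:
  {B}: scan cost=100, card=100
  {A}: scan cost=100, card=100
  {AB}: card=2000; try (B,hash)→1600, (A,hash)→1600, (B,merge)→1700, (A,merge)→1700, (B,nl_idx)→2800, (A,nl_idx)→2800 …(+2); best=1600 via (B,hash)

1600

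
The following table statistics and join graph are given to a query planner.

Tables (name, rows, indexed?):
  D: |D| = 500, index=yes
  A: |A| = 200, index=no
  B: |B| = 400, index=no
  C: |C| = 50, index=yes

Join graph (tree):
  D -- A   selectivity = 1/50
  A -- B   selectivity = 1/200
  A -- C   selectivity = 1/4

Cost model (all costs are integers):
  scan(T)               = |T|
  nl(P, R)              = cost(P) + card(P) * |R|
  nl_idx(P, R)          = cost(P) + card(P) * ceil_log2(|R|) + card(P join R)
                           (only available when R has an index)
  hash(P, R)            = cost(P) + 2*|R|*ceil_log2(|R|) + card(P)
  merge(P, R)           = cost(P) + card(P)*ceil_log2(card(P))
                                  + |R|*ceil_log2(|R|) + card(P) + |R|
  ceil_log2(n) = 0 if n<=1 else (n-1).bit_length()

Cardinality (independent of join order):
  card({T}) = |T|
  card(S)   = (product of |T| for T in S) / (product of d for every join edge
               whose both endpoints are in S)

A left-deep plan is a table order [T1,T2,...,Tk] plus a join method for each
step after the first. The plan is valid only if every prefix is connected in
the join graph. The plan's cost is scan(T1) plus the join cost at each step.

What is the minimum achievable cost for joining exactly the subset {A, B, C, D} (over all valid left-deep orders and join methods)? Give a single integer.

Selinger DP over subsets of {A,B,C,D}:
  {D}: scan cost=500, card=500
  {A}: scan cost=200, card=200
  {B}: scan cost=400, card=400
  {C}: scan cost=50, card=50
  {AD}: card=2000; try (D,nl_idx)→4000, (A,hash)→4200, (D,merge)→7000, (A,merge)→7300, (D,hash)→9400, (D,nl)→100200 …(+1); best=4000 via (D,nl_idx)
  {AB}: card=400; try (A,hash)→4000, (B,merge)→6000, (A,merge)→6200, (B,hash)→7600, (B,nl)→80200, (A,nl)→80400; best=4000 via (A,hash)
  {AC}: card=2500; try (C,hash)→1000, (A,merge)→2200, (C,merge)→2350, (A,hash)→3300, (C,nl_idx)→3900, (A,nl)→10050 …(+1); best=1000 via (C,hash)
  {ABD}: card=4000; try (D,nl_idx)→11600, (D,merge)→13000, (B,hash)→13200, (D,hash)→13400, (B,merge)→32000, (D,nl)→204000 …(+1); best=11600 via (D,nl_idx)
  {ACD}: card=25000; try (C,hash)→6600, (D,hash)→12500, (C,merge)→28350, (D,merge)→38500, (C,nl_idx)→41000, (D,nl_idx)→48500 …(+2); best=6600 via (C,hash)
  {ABC}: card=5000; try (C,hash)→5000, (C,merge)→8350, (B,hash)→10700, (C,nl_idx)→11400, (C,nl)→24000, (B,merge)→37500 …(+1); best=5000 via (C,hash)
  {ABCD}: card=50000; try (C,hash)→16200, (D,hash)→19000, (B,hash)→38800, (C,merge)→63950, (D,merge)→80000, (C,nl_idx)→85600 …(+5); best=16200 via (C,hash)

16200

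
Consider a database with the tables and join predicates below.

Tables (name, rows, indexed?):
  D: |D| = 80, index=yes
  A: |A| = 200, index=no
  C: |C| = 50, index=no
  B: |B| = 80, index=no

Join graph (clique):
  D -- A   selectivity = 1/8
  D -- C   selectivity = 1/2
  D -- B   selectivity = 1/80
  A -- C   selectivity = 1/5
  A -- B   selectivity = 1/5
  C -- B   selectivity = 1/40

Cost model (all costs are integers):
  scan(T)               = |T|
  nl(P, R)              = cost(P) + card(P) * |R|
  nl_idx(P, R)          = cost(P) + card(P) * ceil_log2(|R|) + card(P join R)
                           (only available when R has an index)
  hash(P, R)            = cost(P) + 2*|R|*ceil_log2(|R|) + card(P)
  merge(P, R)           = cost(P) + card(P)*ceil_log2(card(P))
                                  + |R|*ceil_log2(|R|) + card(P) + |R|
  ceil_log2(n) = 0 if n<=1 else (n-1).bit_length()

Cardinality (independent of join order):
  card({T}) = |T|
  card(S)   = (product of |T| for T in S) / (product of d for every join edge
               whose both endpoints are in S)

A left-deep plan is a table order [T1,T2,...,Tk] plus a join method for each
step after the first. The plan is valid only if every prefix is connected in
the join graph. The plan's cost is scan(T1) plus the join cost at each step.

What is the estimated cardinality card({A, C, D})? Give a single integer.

10000

Tables in S: A(200), C(50), D(80)
Edges inside S: D-A(d=8), D-C(d=2), A-C(d=5)
numerator = 200 * 50 * 80 = 800000
denominator = 8 * 2 * 5 = 80
card(S) = 800000 / 80 = 10000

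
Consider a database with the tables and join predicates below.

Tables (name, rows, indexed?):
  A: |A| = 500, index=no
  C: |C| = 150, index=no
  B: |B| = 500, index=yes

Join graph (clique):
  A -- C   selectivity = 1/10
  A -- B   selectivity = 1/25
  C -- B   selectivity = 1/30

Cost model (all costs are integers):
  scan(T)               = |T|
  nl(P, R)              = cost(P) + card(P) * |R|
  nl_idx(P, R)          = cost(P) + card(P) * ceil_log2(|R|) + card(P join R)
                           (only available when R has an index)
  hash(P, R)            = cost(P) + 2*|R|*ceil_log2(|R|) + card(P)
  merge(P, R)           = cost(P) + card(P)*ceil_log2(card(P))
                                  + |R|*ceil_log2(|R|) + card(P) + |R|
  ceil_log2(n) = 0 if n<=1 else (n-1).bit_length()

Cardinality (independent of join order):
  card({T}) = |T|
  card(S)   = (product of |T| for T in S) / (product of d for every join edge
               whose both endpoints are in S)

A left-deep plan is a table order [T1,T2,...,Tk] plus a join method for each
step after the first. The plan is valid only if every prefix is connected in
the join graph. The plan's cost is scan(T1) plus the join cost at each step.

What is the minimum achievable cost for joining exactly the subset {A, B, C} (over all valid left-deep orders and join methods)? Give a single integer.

14900

Selinger DP over subsets of {A,B,C}:
  {A}: scan cost=500, card=500
  {C}: scan cost=150, card=150
  {B}: scan cost=500, card=500
  {AC}: card=7500; try (C,hash)→3400, (A,merge)→6500, (C,merge)→6850, (A,hash)→9300, (A,nl)→75150, (C,nl)→75500; best=3400 via (C,hash)
  {AB}: card=10000; try (B,hash)→10000, (A,hash)→10000, (B,merge)→10500, (A,merge)→10500, (B,nl_idx)→15000, (B,nl)→250500 …(+1); best=10000 via (B,hash)
  {BC}: card=2500; try (C,hash)→3400, (B,nl_idx)→4000, (B,merge)→6500, (C,merge)→6850, (B,hash)→9300, (B,nl)→75150 …(+1); best=3400 via (C,hash)
  {ABC}: card=5000; try (A,hash)→14900, (B,hash)→19900, (C,hash)→22400, (A,merge)→40900, (B,nl_idx)→75900, (B,merge)→113400 …(+4); best=14900 via (A,hash)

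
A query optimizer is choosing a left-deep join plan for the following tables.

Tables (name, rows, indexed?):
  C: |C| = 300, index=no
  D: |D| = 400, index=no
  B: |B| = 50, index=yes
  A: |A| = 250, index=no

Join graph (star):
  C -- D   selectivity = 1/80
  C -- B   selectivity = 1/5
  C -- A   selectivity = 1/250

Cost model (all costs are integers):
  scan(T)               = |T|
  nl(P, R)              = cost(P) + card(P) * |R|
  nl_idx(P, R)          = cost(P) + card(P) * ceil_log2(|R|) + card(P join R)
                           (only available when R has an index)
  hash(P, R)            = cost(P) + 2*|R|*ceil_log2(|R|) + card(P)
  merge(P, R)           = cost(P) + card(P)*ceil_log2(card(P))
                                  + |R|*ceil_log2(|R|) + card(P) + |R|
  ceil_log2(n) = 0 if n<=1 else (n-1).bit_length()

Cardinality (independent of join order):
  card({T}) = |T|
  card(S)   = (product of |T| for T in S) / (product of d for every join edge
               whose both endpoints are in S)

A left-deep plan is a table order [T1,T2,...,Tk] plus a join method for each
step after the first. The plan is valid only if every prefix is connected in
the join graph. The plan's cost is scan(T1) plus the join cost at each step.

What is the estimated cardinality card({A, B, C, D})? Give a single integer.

15000

Tables in S: A(250), B(50), C(300), D(400)
Edges inside S: C-D(d=80), C-B(d=5), C-A(d=250)
numerator = 250 * 50 * 300 * 400 = 1500000000
denominator = 80 * 5 * 250 = 100000
card(S) = 1500000000 / 100000 = 15000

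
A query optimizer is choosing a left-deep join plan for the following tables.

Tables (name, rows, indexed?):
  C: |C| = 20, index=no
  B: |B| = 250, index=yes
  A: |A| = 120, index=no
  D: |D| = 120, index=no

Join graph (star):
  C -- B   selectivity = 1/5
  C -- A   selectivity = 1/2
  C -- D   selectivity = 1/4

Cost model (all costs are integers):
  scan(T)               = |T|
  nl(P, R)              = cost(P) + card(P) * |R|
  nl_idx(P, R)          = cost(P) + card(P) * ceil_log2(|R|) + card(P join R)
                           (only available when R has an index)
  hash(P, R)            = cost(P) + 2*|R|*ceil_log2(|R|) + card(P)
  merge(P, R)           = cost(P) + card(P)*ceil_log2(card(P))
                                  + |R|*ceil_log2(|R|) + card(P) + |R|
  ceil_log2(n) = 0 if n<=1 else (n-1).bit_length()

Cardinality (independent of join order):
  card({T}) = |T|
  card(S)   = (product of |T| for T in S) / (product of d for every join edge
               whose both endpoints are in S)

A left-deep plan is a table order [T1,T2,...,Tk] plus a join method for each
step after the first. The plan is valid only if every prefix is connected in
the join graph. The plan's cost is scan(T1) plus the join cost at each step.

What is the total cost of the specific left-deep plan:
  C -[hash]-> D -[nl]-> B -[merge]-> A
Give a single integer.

632680

step 1: scan C: cost=20, card=20
step 2: join D via hash
    card(P join D) = 20*120/(4) = 600
    cost = 20 + 2*120*7 + 20 = 1720
step 3: join B via nl
    card(P join B) = 600*250/(5) = 30000
    cost = 1720 + 600*250 = 151720
step 4: join A via merge
    card(P join A) = 30000*120/(2) = 1800000
    cost = 151720 + 30000*15 + 120*7 + 30000 + 120 = 632680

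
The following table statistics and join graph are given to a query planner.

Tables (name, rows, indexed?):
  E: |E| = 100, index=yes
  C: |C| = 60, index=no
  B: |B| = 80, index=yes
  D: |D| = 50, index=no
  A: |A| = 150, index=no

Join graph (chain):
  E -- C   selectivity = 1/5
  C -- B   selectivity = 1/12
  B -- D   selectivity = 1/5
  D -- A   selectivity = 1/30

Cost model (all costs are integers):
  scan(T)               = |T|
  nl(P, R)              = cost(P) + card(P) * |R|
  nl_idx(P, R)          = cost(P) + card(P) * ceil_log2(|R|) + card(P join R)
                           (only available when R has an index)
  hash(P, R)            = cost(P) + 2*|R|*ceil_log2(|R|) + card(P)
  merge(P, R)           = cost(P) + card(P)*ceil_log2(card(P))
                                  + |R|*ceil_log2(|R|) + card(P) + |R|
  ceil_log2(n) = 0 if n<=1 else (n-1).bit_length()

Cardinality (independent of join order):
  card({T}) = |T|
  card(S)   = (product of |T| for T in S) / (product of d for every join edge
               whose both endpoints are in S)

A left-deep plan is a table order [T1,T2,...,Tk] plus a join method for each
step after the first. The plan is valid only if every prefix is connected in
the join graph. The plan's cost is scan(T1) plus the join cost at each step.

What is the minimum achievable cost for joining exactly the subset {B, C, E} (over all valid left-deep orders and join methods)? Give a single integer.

2680

Selinger DP over subsets of {B,C,E}:
  {E}: scan cost=100, card=100
  {C}: scan cost=60, card=60
  {B}: scan cost=80, card=80
  {CE}: card=1200; try (C,hash)→920, (E,merge)→1280, (C,merge)→1320, (E,hash)→1520, (E,nl_idx)→1680, (E,nl)→6060 …(+1); best=920 via (C,hash)
  {BC}: card=400; try (C,hash)→880, (B,nl_idx)→880, (B,merge)→1120, (C,merge)→1140, (B,hash)→1240, (B,nl)→4860 …(+1); best=880 via (C,hash)
  {BCE}: card=8000; try (E,hash)→2680, (B,hash)→3240, (E,merge)→5680, (E,nl_idx)→11680, (B,merge)→15960, (B,nl_idx)→17320 …(+2); best=2680 via (E,hash)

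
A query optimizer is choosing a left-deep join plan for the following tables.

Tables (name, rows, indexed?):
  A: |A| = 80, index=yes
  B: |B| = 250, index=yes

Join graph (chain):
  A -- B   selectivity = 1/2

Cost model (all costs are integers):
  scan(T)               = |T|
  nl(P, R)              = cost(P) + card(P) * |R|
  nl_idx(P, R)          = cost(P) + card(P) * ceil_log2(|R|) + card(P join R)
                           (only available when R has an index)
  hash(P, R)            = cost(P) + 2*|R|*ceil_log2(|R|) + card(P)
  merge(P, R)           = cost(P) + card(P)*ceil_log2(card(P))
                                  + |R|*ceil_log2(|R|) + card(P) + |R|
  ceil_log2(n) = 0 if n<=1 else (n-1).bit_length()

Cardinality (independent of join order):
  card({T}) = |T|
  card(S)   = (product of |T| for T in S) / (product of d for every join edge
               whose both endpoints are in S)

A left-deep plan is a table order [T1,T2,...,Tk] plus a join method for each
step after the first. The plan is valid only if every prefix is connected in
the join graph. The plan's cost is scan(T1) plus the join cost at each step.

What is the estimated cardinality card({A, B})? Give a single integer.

Tables in S: A(80), B(250)
Edges inside S: A-B(d=2)
numerator = 80 * 250 = 20000
denominator = 2 = 2
card(S) = 20000 / 2 = 10000

10000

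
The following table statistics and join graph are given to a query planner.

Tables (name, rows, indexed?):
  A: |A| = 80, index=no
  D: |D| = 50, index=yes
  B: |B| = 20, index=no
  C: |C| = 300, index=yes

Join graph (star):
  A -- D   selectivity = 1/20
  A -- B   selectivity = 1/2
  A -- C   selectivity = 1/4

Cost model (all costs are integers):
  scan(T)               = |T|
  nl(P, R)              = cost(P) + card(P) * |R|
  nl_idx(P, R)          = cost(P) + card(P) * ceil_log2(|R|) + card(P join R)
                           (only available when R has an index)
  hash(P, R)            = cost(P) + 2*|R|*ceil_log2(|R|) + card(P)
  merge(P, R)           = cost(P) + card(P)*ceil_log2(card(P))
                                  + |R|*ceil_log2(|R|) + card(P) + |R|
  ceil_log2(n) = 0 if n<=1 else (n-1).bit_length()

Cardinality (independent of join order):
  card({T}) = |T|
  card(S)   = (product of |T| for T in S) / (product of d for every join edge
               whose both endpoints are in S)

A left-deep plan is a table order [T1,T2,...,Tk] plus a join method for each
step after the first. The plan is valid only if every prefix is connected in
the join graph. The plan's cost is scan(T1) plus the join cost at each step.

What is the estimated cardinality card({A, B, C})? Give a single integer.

60000

Tables in S: A(80), B(20), C(300)
Edges inside S: A-B(d=2), A-C(d=4)
numerator = 80 * 20 * 300 = 480000
denominator = 2 * 4 = 8
card(S) = 480000 / 8 = 60000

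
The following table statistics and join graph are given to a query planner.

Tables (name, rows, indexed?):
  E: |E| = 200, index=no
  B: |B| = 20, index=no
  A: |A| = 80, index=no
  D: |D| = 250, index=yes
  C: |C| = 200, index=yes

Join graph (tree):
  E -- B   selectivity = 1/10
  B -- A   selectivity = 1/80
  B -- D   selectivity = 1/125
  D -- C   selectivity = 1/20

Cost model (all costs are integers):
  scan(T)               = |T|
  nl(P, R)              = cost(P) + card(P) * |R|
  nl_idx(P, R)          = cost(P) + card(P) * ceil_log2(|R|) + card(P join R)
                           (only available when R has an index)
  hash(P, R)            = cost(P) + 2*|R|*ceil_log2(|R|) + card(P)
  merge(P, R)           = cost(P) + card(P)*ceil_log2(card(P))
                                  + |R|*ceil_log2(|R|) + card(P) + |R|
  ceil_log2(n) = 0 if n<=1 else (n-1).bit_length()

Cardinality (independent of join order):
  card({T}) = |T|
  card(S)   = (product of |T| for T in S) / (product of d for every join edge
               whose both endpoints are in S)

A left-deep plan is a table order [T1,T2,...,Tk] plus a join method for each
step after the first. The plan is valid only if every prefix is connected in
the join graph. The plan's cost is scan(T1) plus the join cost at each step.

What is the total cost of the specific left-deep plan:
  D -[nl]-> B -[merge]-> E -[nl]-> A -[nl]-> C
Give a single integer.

231330

step 1: scan D: cost=250, card=250
step 2: join B via nl
    card(P join B) = 250*20/(125) = 40
    cost = 250 + 250*20 = 5250
step 3: join E via merge
    card(P join E) = 40*200/(10) = 800
    cost = 5250 + 40*6 + 200*8 + 40 + 200 = 7330
step 4: join A via nl
    card(P join A) = 800*80/(80) = 800
    cost = 7330 + 800*80 = 71330
step 5: join C via nl
    card(P join C) = 800*200/(20) = 8000
    cost = 71330 + 800*200 = 231330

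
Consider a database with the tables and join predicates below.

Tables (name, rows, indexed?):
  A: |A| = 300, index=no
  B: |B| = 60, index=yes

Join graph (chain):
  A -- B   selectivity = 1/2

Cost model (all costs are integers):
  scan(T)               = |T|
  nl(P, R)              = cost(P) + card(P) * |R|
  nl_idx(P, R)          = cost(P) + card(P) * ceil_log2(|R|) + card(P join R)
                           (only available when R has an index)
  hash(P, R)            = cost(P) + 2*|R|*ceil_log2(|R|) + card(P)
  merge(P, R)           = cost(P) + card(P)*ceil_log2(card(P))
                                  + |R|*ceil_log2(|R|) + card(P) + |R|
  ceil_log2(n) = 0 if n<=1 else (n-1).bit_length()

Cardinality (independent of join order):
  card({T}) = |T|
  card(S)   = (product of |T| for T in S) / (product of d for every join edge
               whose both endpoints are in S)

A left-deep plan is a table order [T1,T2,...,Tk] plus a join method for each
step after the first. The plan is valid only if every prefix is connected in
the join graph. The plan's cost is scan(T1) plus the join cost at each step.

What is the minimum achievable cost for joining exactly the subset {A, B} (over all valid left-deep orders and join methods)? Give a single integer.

Selinger DP over subsets of {A,B}:
  {A}: scan cost=300, card=300
  {B}: scan cost=60, card=60
  {AB}: card=9000; try (B,hash)→1320, (A,merge)→3480, (B,merge)→3720, (A,hash)→5520, (B,nl_idx)→11100, (A,nl)→18060 …(+1); best=1320 via (B,hash)

1320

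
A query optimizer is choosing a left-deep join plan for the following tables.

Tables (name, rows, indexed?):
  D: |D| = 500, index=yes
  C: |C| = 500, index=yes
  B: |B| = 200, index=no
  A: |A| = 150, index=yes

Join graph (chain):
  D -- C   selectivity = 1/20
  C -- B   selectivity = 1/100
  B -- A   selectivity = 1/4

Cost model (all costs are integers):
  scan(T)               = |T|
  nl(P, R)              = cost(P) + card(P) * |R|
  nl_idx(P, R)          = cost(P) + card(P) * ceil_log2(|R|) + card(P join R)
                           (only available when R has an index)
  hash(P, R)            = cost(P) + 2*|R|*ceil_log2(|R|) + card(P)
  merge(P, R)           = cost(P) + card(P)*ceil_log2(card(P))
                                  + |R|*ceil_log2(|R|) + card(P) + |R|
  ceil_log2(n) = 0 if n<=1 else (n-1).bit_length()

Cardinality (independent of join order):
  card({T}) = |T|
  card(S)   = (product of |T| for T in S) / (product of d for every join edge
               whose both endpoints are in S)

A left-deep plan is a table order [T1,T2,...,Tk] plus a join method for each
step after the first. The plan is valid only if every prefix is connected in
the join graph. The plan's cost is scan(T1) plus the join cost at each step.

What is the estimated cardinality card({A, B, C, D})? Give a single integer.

Tables in S: A(150), B(200), C(500), D(500)
Edges inside S: D-C(d=20), C-B(d=100), B-A(d=4)
numerator = 150 * 200 * 500 * 500 = 7500000000
denominator = 20 * 100 * 4 = 8000
card(S) = 7500000000 / 8000 = 937500

937500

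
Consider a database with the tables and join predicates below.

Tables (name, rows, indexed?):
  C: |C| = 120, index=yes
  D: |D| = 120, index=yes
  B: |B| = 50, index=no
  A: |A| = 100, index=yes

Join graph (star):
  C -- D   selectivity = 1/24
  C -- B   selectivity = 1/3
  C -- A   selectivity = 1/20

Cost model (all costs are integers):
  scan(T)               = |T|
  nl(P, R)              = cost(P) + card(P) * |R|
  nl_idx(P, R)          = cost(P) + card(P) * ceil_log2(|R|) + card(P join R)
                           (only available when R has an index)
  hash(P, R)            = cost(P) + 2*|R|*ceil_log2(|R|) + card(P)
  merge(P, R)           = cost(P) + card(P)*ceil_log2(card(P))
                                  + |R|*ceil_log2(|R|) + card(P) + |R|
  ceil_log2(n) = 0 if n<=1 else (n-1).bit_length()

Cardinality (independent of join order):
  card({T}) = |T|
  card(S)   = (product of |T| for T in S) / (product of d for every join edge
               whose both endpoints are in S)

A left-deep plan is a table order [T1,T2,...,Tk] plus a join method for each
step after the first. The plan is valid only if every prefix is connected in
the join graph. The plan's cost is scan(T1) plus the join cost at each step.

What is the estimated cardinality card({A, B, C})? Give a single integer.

Tables in S: A(100), B(50), C(120)
Edges inside S: C-B(d=3), C-A(d=20)
numerator = 100 * 50 * 120 = 600000
denominator = 3 * 20 = 60
card(S) = 600000 / 60 = 10000

10000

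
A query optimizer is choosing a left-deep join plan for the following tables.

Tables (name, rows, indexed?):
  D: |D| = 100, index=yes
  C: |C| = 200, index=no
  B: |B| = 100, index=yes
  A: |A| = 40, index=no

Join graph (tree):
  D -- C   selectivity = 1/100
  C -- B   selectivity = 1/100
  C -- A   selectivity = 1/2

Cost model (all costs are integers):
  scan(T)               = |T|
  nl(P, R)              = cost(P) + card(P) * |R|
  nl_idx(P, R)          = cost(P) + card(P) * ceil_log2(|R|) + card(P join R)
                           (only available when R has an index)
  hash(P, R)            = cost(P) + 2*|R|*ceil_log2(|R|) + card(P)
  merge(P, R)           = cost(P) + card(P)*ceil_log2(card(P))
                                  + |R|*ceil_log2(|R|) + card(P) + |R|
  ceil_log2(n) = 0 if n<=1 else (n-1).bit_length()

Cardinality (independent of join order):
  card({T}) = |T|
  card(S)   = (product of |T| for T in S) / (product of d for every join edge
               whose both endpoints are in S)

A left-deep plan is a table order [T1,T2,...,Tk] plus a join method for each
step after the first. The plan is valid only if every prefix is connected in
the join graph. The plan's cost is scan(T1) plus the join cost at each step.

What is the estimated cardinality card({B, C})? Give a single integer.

200

Tables in S: B(100), C(200)
Edges inside S: C-B(d=100)
numerator = 100 * 200 = 20000
denominator = 100 = 100
card(S) = 20000 / 100 = 200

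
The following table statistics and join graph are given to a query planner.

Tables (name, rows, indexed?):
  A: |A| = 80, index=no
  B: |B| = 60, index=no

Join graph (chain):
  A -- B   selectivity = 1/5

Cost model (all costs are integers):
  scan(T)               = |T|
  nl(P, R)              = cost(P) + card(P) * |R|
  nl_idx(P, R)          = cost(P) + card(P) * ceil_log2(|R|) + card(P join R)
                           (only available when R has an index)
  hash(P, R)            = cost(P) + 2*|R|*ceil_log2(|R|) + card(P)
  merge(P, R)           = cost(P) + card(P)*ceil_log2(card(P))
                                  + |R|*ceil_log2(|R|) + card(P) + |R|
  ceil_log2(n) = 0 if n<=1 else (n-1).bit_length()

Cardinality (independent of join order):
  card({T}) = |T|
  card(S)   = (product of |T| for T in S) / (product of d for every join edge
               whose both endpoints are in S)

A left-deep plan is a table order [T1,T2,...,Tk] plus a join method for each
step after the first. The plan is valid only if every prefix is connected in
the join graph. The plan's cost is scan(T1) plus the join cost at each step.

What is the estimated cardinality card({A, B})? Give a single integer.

960

Tables in S: A(80), B(60)
Edges inside S: A-B(d=5)
numerator = 80 * 60 = 4800
denominator = 5 = 5
card(S) = 4800 / 5 = 960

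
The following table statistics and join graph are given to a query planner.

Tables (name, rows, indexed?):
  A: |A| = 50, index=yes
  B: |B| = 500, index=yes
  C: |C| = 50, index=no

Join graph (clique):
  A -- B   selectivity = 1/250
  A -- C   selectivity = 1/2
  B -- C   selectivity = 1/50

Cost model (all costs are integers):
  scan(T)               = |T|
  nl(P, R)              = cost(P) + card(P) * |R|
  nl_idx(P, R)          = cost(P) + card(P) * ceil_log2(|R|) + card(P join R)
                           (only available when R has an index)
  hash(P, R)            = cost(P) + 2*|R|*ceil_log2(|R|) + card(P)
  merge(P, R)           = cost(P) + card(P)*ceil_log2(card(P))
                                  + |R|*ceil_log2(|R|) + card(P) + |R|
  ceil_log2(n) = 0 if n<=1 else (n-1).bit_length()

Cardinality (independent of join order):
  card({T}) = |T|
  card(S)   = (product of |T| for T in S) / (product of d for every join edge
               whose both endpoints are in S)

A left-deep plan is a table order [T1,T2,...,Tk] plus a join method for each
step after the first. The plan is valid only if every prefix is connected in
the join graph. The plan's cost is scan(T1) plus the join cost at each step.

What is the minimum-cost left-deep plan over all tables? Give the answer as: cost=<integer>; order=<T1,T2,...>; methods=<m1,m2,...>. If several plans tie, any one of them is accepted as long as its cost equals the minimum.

Selinger DP (subsets sized 1..n):
  {A}: scan cost=50, card=50
  {B}: scan cost=500, card=500
  {C}: scan cost=50, card=50
  {AB}: card=100; try (B,nl_idx)→600, (A,hash)→1600, (A,nl_idx)→3600, (B,merge)→5400, (A,merge)→5850, (B,hash)→9100 …(+2); best=600 via (B,nl_idx)
  {AC}: card=1250; try (C,hash)→700, (A,hash)→700, (C,merge)→750, (A,merge)→750, (A,nl_idx)→1600, (C,nl)→2550 …(+1); best=700 via (C,hash)
  {BC}: card=500; try (B,nl_idx)→1000, (C,hash)→1600, (B,merge)→5400, (C,merge)→5850, (B,hash)→9100, (B,nl)→25050 …(+1); best=1000 via (B,nl_idx)
  {ABC}: card=50; try (C,hash)→1300, (C,merge)→1750, (A,hash)→2100, (A,nl_idx)→4050, (C,nl)→5600, (A,merge)→6350 …(+5); best=1300 via (C,hash)

cost=1300; order=A,B,C; methods=nl_idx,hash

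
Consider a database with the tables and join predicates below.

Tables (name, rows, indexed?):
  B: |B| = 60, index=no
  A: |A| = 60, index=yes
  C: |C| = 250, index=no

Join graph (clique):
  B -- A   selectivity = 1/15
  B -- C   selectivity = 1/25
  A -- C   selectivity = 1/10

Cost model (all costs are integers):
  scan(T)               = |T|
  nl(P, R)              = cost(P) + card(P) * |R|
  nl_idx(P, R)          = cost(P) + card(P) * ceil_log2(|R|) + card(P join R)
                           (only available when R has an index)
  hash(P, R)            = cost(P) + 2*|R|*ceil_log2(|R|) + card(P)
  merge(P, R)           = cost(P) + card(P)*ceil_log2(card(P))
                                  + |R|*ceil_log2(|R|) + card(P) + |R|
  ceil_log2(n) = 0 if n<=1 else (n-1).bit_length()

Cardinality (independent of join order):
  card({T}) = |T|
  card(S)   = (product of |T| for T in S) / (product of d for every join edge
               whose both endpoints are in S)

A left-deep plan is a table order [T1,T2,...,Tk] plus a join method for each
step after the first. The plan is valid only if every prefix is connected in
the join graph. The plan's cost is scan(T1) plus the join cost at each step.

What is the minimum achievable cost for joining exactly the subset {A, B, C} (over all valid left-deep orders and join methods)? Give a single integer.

2540

Selinger DP over subsets of {A,B,C}:
  {B}: scan cost=60, card=60
  {A}: scan cost=60, card=60
  {C}: scan cost=250, card=250
  {AB}: card=240; try (A,nl_idx)→660, (B,hash)→840, (A,hash)→840, (B,merge)→900, (A,merge)→900, (B,nl)→3660 …(+1); best=660 via (A,nl_idx)
  {BC}: card=600; try (B,hash)→1220, (C,merge)→2730, (B,merge)→2920, (C,hash)→4120, (C,nl)→15060, (B,nl)→15250; best=1220 via (B,hash)
  {AC}: card=1500; try (A,hash)→1220, (C,merge)→2730, (A,merge)→2920, (A,nl_idx)→3250, (C,hash)→4120, (C,nl)→15060 …(+1); best=1220 via (A,hash)
  {ABC}: card=240; try (A,hash)→2540, (B,hash)→3440, (C,hash)→4900, (A,nl_idx)→5060, (C,merge)→5070, (A,merge)→8240 …(+4); best=2540 via (A,hash)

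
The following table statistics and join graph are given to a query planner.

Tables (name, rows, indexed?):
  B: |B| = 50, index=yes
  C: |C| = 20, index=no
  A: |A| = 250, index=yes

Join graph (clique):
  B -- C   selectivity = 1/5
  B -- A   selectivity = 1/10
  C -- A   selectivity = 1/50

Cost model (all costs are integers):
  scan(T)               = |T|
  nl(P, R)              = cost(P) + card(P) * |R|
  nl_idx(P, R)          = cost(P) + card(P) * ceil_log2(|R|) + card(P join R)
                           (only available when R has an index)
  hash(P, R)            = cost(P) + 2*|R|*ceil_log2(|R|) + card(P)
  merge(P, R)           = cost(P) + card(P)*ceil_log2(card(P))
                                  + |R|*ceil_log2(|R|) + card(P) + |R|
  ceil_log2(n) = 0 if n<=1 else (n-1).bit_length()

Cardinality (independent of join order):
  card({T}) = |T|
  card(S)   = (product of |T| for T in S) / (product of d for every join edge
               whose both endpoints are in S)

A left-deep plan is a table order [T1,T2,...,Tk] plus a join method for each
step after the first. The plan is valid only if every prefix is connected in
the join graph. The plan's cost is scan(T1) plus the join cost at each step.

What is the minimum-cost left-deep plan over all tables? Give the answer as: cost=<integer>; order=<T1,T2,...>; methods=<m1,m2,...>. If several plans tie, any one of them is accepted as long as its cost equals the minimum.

Selinger DP (subsets sized 1..n):
  {B}: scan cost=50, card=50
  {C}: scan cost=20, card=20
  {A}: scan cost=250, card=250
  {BC}: card=200; try (C,hash)→300, (B,nl_idx)→340, (B,merge)→490, (C,merge)→520, (B,hash)→640, (B,nl)→1020 …(+1); best=300 via (C,hash)
  {AB}: card=1250; try (B,hash)→1100, (A,nl_idx)→1700, (A,merge)→2650, (B,merge)→2850, (B,nl_idx)→3000, (A,hash)→4100 …(+2); best=1100 via (B,hash)
  {AC}: card=100; try (A,nl_idx)→280, (C,hash)→700, (A,merge)→2390, (C,merge)→2620, (A,hash)→4040, (A,nl)→5020 …(+1); best=280 via (A,nl_idx)
  {ABC}: card=100; try (B,hash)→980, (B,nl_idx)→980, (B,merge)→1430, (A,nl_idx)→2000, (C,hash)→2550, (A,merge)→4350 …(+5); best=980 via (B,hash)

cost=980; order=C,A,B; methods=nl_idx,hash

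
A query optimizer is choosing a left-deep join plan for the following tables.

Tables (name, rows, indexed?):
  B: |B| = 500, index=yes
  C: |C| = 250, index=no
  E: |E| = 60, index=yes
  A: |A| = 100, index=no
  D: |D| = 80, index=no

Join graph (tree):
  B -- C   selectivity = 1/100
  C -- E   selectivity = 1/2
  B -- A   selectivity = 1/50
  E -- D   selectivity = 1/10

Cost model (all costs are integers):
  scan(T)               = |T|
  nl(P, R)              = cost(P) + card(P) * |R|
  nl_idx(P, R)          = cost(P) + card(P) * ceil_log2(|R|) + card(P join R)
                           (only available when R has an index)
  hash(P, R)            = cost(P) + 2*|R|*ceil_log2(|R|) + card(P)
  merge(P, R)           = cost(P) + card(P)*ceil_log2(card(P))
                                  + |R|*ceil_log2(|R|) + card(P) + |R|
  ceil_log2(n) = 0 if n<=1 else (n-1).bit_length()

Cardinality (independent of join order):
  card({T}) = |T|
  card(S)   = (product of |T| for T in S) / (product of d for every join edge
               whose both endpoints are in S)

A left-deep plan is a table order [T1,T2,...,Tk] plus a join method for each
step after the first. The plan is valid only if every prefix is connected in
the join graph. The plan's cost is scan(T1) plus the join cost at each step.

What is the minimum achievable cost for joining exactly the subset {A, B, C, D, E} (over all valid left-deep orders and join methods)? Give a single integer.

85740

Selinger DP over subsets of {A,B,C,D,E}:
  {B}: scan cost=500, card=500
  {C}: scan cost=250, card=250
  {E}: scan cost=60, card=60
  {A}: scan cost=100, card=100
  {D}: scan cost=80, card=80
  {BC}: card=1250; try (B,nl_idx)→3750, (C,hash)→5000, (B,merge)→7500, (C,merge)→7750, (B,hash)→9500, (B,nl)→125250 …(+1); best=3750 via (B,nl_idx)
  {AB}: card=1000; try (B,nl_idx)→2000, (A,hash)→2400, (B,merge)→5900, (A,merge)→6300, (B,hash)→9200, (B,nl)→50100 …(+1); best=2000 via (B,nl_idx)
  {CE}: card=7500; try (E,hash)→1220, (C,merge)→2730, (E,merge)→2920, (C,hash)→4120, (E,nl_idx)→9250, (C,nl)→15060 …(+1); best=1220 via (E,hash)
  {DE}: card=480; try (E,hash)→880, (E,nl_idx)→1040, (D,merge)→1120, (E,merge)→1140, (D,hash)→1240, (D,nl)→4860 …(+1); best=880 via (E,hash)
  {BCE}: card=37500; try (E,hash)→5720, (B,hash)→17720, (E,merge)→19170, (E,nl_idx)→48750, (E,nl)→78750, (B,nl_idx)→106220 …(+2); best=5720 via (E,hash)
  {ABC}: card=2500; try (A,hash)→6400, (C,hash)→7000, (C,merge)→15250, (A,merge)→19550, (A,nl)→128750, (C,nl)→252000; best=6400 via (A,hash)
  {CDE}: card=60000; try (C,hash)→5360, (C,merge)→7930, (D,hash)→9840, (D,merge)→106860, (C,nl)→120880, (D,nl)→601220; best=5360 via (C,hash)
  {ABCE}: card=75000; try (E,hash)→9620, (E,merge)→39320, (A,hash)→44620, (E,nl_idx)→96400, (E,nl)→156400, (A,merge)→644020 …(+1); best=9620 via (E,hash)
  {BCDE}: card=300000; try (D,hash)→44340, (B,hash)→74360, (D,merge)→643860, (B,nl_idx)→845360, (B,merge)→1030360, (D,nl)→3005720 …(+1); best=44340 via (D,hash)
  {ABCDE}: card=600000; try (D,hash)→85740, (A,hash)→345740, (D,merge)→1360260, (D,nl)→6009620, (A,merge)→6045140, (A,nl)→30044340; best=85740 via (D,hash)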